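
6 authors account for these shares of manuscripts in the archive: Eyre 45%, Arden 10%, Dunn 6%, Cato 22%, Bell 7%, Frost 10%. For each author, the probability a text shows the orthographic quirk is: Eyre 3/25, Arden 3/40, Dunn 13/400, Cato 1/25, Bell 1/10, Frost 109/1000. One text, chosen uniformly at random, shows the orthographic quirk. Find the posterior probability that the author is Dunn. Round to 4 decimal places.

Unnormalized posteriors (prior × likelihood):
  Eyre: 0.45 × 0.12 = 0.054
  Arden: 0.1 × 0.075 = 0.0075
  Dunn: 0.06 × 0.0325 = 0.00195
  Cato: 0.22 × 0.04 = 0.0088
  Bell: 0.07 × 0.1 = 0.007
  Frost: 0.1 × 0.109 = 0.0109
Total = 0.09015.
P(Dunn | evidence) = 0.00195 / 0.09015 ≈ 0.0216.

0.0216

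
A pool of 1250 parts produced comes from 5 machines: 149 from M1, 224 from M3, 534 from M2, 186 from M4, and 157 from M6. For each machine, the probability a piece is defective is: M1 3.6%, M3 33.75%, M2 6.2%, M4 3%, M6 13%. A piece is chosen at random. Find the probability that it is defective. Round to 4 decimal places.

Compute prior × likelihood for every hypothesis:
  M1: 0.1192 × 0.036 = 0.0042912
  M3: 0.1792 × 0.3375 = 0.06048
  M2: 0.4272 × 0.062 = 0.0264864
  M4: 0.1488 × 0.03 = 0.004464
  M6: 0.1256 × 0.13 = 0.016328
P(defective) = 0.0042912 + 0.06048 + 0.0264864 + 0.004464 + 0.016328 = 0.1120496 → 0.1120.

0.1120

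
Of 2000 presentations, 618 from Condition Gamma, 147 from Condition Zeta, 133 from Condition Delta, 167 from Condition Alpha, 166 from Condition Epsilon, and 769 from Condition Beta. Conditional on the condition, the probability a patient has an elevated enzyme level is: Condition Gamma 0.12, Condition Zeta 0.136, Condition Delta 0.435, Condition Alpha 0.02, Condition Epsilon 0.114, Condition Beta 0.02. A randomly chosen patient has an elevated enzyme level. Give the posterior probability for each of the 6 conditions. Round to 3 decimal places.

Compute prior × likelihood for every hypothesis:
  Condition Gamma: 0.309 × 0.12 = 0.03708
  Condition Zeta: 0.0735 × 0.136 = 0.009996
  Condition Delta: 0.0665 × 0.435 = 0.0289275
  Condition Alpha: 0.0835 × 0.02 = 0.00167
  Condition Epsilon: 0.083 × 0.114 = 0.009462
  Condition Beta: 0.3845 × 0.02 = 0.00769
Total = 0.0948255.
P(Condition Gamma | elevated) = 0.03708/0.0948255 ≈ 0.391
P(Condition Zeta | elevated) = 0.009996/0.0948255 ≈ 0.105
P(Condition Delta | elevated) = 0.0289275/0.0948255 ≈ 0.305
P(Condition Alpha | elevated) = 0.00167/0.0948255 ≈ 0.018
P(Condition Epsilon | elevated) = 0.009462/0.0948255 ≈ 0.100
P(Condition Beta | elevated) = 0.00769/0.0948255 ≈ 0.081

Condition Gamma 0.391, Condition Zeta 0.105, Condition Delta 0.305, Condition Alpha 0.018, Condition Epsilon 0.100, Condition Beta 0.081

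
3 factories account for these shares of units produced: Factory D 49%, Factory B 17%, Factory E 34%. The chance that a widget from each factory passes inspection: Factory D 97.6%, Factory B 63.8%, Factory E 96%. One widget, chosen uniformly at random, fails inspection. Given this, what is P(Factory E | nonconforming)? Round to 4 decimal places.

0.1565

Taking complements, P(nonconforming | each) = Factory D 0.024, Factory B 0.362, Factory E 0.04.
By Bayes' rule, posterior ∝ prior × likelihood:
  Factory D: 0.49 × 0.024 = 0.01176
  Factory B: 0.17 × 0.362 = 0.06154
  Factory E: 0.34 × 0.04 = 0.0136
Sum = 0.0869.
P(Factory E | evidence) = 0.0136 / 0.0869 ≈ 0.1565.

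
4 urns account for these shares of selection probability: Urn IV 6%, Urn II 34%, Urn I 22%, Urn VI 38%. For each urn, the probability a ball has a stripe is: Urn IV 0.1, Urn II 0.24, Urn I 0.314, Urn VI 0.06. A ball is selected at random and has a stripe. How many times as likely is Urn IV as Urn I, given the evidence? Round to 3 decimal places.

0.087

Unnormalized posteriors (prior × likelihood):
  Urn IV: 0.06 × 0.1 = 0.006
  Urn II: 0.34 × 0.24 = 0.0816
  Urn I: 0.22 × 0.314 = 0.06908
  Urn VI: 0.38 × 0.06 = 0.0228
Sum = 0.17948.
The ratio is 0.006 / 0.06908 (the normalizer cancels) = 0.087.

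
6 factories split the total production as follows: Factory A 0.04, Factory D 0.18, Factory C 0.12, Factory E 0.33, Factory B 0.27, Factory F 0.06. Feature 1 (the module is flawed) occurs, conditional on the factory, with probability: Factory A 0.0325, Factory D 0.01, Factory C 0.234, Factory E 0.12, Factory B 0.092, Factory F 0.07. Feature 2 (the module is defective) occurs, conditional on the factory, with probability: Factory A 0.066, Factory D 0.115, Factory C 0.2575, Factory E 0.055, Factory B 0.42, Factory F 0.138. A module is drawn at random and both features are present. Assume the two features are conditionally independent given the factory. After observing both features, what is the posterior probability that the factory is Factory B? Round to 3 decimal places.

0.504

Compute prior × likelihood for every hypothesis:
  Factory A: 0.04 × 0.0325 × 0.066 = 0.0000858
  Factory D: 0.18 × 0.01 × 0.115 = 0.000207
  Factory C: 0.12 × 0.234 × 0.2575 = 0.0072306
  Factory E: 0.33 × 0.12 × 0.055 = 0.002178
  Factory B: 0.27 × 0.092 × 0.42 = 0.0104328
  Factory F: 0.06 × 0.07 × 0.138 = 0.0005796
Normalizing constant = 0.0207138.
P(Factory B | evidence) = 0.0104328 / 0.0207138 ≈ 0.504.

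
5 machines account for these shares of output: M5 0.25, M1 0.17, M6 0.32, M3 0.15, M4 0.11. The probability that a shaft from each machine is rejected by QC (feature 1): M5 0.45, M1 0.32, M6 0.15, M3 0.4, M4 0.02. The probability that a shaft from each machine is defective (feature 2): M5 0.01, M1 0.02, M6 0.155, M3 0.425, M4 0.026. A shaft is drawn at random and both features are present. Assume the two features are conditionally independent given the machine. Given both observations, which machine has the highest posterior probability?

M3

Prior × likelihood for each hypothesis:
  M5: 0.25 × 0.45 × 0.01 = 0.001125
  M1: 0.17 × 0.32 × 0.02 = 0.001088
  M6: 0.32 × 0.15 × 0.155 = 0.00744
  M3: 0.15 × 0.4 × 0.425 = 0.0255
  M4: 0.11 × 0.02 × 0.026 = 0.0000572
Total = 0.0352102.
Largest term belongs to M3, so M3 is most probable.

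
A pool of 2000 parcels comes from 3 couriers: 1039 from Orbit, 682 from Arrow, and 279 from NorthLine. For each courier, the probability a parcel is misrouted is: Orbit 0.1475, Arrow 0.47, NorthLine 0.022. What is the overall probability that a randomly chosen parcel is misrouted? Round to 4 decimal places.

0.2400

Compute prior × likelihood for every hypothesis:
  Orbit: 0.5195 × 0.1475 = 0.07662625
  Arrow: 0.341 × 0.47 = 0.16027
  NorthLine: 0.1395 × 0.022 = 0.003069
P(misrouted) = 0.07662625 + 0.16027 + 0.003069 = 0.23996525 → 0.2400.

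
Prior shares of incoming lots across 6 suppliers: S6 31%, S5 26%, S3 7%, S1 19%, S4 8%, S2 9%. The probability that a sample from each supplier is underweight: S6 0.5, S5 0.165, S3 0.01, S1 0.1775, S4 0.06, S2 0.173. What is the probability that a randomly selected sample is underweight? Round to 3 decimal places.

0.253

By Bayes' rule, posterior ∝ prior × likelihood:
  S6: 0.31 × 0.5 = 0.155
  S5: 0.26 × 0.165 = 0.0429
  S3: 0.07 × 0.01 = 0.0007
  S1: 0.19 × 0.1775 = 0.033725
  S4: 0.08 × 0.06 = 0.0048
  S2: 0.09 × 0.173 = 0.01557
P(underweight) = 0.155 + 0.0429 + 0.0007 + 0.033725 + 0.0048 + 0.01557 = 0.252695 → 0.253.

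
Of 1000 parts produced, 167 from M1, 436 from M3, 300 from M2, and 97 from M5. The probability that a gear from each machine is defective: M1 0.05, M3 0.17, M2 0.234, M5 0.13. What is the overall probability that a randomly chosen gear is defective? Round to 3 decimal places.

Unnormalized posteriors (prior × likelihood):
  M1: 0.167 × 0.05 = 0.00835
  M3: 0.436 × 0.17 = 0.07412
  M2: 0.3 × 0.234 = 0.0702
  M5: 0.097 × 0.13 = 0.01261
P(defective) = 0.00835 + 0.07412 + 0.0702 + 0.01261 = 0.16528 → 0.165.

0.165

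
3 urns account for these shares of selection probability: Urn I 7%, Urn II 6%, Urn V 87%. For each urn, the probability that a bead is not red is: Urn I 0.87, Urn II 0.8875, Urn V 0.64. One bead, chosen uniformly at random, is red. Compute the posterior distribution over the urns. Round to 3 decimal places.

Urn I 0.028, Urn II 0.021, Urn V 0.952

Taking complements, P(red | each) = Urn I 0.13, Urn II 0.1125, Urn V 0.36.
Unnormalized posteriors (prior × likelihood):
  Urn I: 0.07 × 0.13 = 0.0091
  Urn II: 0.06 × 0.1125 = 0.00675
  Urn V: 0.87 × 0.36 = 0.3132
Normalizing constant = 0.32905.
P(Urn I | red) = 0.0091/0.32905 ≈ 0.028
P(Urn II | red) = 0.00675/0.32905 ≈ 0.021
P(Urn V | red) = 0.3132/0.32905 ≈ 0.952
(Check: 0.028+0.021+0.952 = 1.001.)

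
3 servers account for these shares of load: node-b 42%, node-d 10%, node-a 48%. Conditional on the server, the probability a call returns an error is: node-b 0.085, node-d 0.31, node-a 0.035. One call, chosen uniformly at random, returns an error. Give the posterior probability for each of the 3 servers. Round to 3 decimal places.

Unnormalized posteriors (prior × likelihood):
  node-b: 0.42 × 0.085 = 0.0357
  node-d: 0.1 × 0.31 = 0.031
  node-a: 0.48 × 0.035 = 0.0168
Normalizing constant = 0.0835.
P(node-b | error) = 0.0357/0.0835 ≈ 0.428
P(node-d | error) = 0.031/0.0835 ≈ 0.371
P(node-a | error) = 0.0168/0.0835 ≈ 0.201

node-b 0.428, node-d 0.371, node-a 0.201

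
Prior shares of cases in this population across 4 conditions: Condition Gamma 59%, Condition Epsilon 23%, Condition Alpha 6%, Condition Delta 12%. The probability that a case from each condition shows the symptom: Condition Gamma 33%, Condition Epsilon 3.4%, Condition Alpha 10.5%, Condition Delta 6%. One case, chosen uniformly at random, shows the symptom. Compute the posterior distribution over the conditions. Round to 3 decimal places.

Condition Gamma 0.901, Condition Epsilon 0.036, Condition Alpha 0.029, Condition Delta 0.033

Unnormalized posteriors (prior × likelihood):
  Condition Gamma: 0.59 × 0.33 = 0.1947
  Condition Epsilon: 0.23 × 0.034 = 0.00782
  Condition Alpha: 0.06 × 0.105 = 0.0063
  Condition Delta: 0.12 × 0.06 = 0.0072
Total = 0.21602.
P(Condition Gamma | symptomatic) = 0.1947/0.21602 ≈ 0.901
P(Condition Epsilon | symptomatic) = 0.00782/0.21602 ≈ 0.036
P(Condition Alpha | symptomatic) = 0.0063/0.21602 ≈ 0.029
P(Condition Delta | symptomatic) = 0.0072/0.21602 ≈ 0.033
(Check: 0.901+0.036+0.029+0.033 = 0.999.)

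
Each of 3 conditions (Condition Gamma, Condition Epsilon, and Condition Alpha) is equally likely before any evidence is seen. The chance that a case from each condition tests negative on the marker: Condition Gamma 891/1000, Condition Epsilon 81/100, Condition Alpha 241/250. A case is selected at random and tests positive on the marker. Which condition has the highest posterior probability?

Condition Epsilon

Taking complements, P(marker-positive | each) = Condition Gamma 0.109, Condition Epsilon 0.19, Condition Alpha 0.036.
With a uniform prior (1/3 each), posterior ∝ likelihood:
  Condition Gamma: 0.109
  Condition Epsilon: 0.19
  Condition Alpha: 0.036
Sum = 0.335.
Largest term belongs to Condition Epsilon, so Condition Epsilon is most probable.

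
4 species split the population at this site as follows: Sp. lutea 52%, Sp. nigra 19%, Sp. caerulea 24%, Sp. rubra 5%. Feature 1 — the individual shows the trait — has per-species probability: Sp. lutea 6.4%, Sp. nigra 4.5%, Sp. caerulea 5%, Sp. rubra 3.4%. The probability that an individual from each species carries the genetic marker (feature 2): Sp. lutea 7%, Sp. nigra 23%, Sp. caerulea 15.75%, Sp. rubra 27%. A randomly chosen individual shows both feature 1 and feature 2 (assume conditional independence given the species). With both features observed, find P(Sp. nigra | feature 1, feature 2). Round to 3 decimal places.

Unnormalized posteriors (prior × likelihood):
  Sp. lutea: 0.52 × 0.064 × 0.07 = 0.0023296
  Sp. nigra: 0.19 × 0.045 × 0.23 = 0.0019665
  Sp. caerulea: 0.24 × 0.05 × 0.1575 = 0.00189
  Sp. rubra: 0.05 × 0.034 × 0.27 = 0.000459
Sum = 0.0066451.
P(Sp. nigra | evidence) = 0.0019665 / 0.0066451 ≈ 0.296.

0.296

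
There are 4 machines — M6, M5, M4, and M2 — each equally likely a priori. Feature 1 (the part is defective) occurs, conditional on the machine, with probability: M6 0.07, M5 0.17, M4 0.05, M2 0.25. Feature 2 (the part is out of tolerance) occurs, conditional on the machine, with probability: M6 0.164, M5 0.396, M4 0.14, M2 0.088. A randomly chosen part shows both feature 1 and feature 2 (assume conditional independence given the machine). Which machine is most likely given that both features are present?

M5

With a uniform prior (1/4 each), posterior ∝ likelihood:
  M6: 0.07 × 0.164 = 0.01148
  M5: 0.17 × 0.396 = 0.06732
  M4: 0.05 × 0.14 = 0.007
  M2: 0.25 × 0.088 = 0.022
Sum = 0.1078.
Largest term belongs to M5, so M5 is most probable.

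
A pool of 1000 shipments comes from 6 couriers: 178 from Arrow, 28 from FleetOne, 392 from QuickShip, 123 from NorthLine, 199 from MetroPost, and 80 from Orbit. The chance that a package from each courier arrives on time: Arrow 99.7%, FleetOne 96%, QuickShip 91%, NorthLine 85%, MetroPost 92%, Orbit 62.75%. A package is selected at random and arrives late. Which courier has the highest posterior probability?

Taking complements, P(late | each) = Arrow 0.003, FleetOne 0.04, QuickShip 0.09, NorthLine 0.15, MetroPost 0.08, Orbit 0.3725.
By Bayes' rule, posterior ∝ prior × likelihood:
  Arrow: 0.178 × 0.003 = 0.000534
  FleetOne: 0.028 × 0.04 = 0.00112
  QuickShip: 0.392 × 0.09 = 0.03528
  NorthLine: 0.123 × 0.15 = 0.01845
  MetroPost: 0.199 × 0.08 = 0.01592
  Orbit: 0.08 × 0.3725 = 0.0298
Sum = 0.101104.
Largest term belongs to QuickShip, so QuickShip is most probable.

QuickShip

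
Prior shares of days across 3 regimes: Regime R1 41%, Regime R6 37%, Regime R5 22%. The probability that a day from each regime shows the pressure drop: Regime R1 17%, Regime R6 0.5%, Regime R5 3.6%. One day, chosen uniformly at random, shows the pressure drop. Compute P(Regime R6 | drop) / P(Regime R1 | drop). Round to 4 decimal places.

0.0265

Unnormalized posteriors (prior × likelihood):
  Regime R1: 0.41 × 0.17 = 0.0697
  Regime R6: 0.37 × 0.005 = 0.00185
  Regime R5: 0.22 × 0.036 = 0.00792
Total = 0.07947.
The ratio is 0.00185 / 0.0697 (the normalizer cancels) = 0.0265.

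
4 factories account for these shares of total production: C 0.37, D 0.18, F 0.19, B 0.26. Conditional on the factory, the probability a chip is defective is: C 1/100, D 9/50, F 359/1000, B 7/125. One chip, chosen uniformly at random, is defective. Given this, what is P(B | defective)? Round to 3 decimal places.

0.122

Compute prior × likelihood for every hypothesis:
  C: 0.37 × 0.01 = 0.0037
  D: 0.18 × 0.18 = 0.0324
  F: 0.19 × 0.359 = 0.06821
  B: 0.26 × 0.056 = 0.01456
Sum = 0.11887.
P(B | evidence) = 0.01456 / 0.11887 ≈ 0.122.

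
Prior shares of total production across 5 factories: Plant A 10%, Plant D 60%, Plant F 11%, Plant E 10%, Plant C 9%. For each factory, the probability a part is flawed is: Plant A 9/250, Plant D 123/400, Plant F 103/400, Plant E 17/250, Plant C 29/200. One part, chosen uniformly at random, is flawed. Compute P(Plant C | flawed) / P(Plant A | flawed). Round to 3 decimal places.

Prior × likelihood for each hypothesis:
  Plant A: 0.1 × 0.036 = 0.0036
  Plant D: 0.6 × 0.3075 = 0.1845
  Plant F: 0.11 × 0.2575 = 0.028325
  Plant E: 0.1 × 0.068 = 0.0068
  Plant C: 0.09 × 0.145 = 0.01305
Sum = 0.236275.
The ratio is 0.01305 / 0.0036 (the normalizer cancels) = 3.625.

3.625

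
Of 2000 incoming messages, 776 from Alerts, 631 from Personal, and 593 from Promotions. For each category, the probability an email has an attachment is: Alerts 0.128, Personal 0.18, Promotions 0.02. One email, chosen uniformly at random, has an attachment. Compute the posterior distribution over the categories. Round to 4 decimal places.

Prior × likelihood for each hypothesis:
  Alerts: 0.388 × 0.128 = 0.049664
  Personal: 0.3155 × 0.18 = 0.05679
  Promotions: 0.2965 × 0.02 = 0.00593
Total = 0.112384.
P(Alerts | attachment) = 0.049664/0.112384 ≈ 0.4419
P(Personal | attachment) = 0.05679/0.112384 ≈ 0.5053
P(Promotions | attachment) = 0.00593/0.112384 ≈ 0.0528

Alerts 0.4419, Personal 0.5053, Promotions 0.0528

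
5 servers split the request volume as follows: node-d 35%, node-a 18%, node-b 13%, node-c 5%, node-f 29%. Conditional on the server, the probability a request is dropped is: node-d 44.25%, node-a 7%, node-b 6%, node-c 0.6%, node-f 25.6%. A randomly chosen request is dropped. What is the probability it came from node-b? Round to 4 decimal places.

Prior × likelihood for each hypothesis:
  node-d: 0.35 × 0.4425 = 0.154875
  node-a: 0.18 × 0.07 = 0.0126
  node-b: 0.13 × 0.06 = 0.0078
  node-c: 0.05 × 0.006 = 0.0003
  node-f: 0.29 × 0.256 = 0.07424
Sum = 0.249815.
P(node-b | evidence) = 0.0078 / 0.249815 ≈ 0.0312.

0.0312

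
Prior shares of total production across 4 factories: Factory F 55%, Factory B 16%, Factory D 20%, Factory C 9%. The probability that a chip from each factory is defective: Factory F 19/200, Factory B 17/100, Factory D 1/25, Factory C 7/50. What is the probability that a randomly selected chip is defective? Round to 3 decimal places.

0.100

Prior × likelihood for each hypothesis:
  Factory F: 0.55 × 0.095 = 0.05225
  Factory B: 0.16 × 0.17 = 0.0272
  Factory D: 0.2 × 0.04 = 0.008
  Factory C: 0.09 × 0.14 = 0.0126
P(defective) = 0.05225 + 0.0272 + 0.008 + 0.0126 = 0.10005 → 0.100.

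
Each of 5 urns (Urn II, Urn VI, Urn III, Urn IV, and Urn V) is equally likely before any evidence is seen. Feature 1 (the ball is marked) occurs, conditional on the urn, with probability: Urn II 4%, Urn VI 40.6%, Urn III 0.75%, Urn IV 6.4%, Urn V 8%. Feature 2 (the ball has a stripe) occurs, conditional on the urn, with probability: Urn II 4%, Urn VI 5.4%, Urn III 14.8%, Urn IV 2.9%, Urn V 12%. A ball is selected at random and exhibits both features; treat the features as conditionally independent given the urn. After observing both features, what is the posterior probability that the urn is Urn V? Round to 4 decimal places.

0.2660

With a uniform prior (1/5 each), posterior ∝ likelihood:
  Urn II: 0.04 × 0.04 = 0.0016
  Urn VI: 0.406 × 0.054 = 0.021924
  Urn III: 0.0075 × 0.148 = 0.00111
  Urn IV: 0.064 × 0.029 = 0.001856
  Urn V: 0.08 × 0.12 = 0.0096
Sum = 0.03609.
P(Urn V | evidence) = 0.0096 / 0.03609 ≈ 0.2660.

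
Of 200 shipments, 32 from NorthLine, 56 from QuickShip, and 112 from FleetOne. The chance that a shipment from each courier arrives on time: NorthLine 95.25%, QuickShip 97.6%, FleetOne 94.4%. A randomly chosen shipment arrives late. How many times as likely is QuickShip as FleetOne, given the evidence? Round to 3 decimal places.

0.214

Taking complements, P(late | each) = NorthLine 0.0475, QuickShip 0.024, FleetOne 0.056.
Unnormalized posteriors (prior × likelihood):
  NorthLine: 0.16 × 0.0475 = 0.0076
  QuickShip: 0.28 × 0.024 = 0.00672
  FleetOne: 0.56 × 0.056 = 0.03136
Total = 0.04568.
The ratio is 0.00672 / 0.03136 (the normalizer cancels) = 0.214.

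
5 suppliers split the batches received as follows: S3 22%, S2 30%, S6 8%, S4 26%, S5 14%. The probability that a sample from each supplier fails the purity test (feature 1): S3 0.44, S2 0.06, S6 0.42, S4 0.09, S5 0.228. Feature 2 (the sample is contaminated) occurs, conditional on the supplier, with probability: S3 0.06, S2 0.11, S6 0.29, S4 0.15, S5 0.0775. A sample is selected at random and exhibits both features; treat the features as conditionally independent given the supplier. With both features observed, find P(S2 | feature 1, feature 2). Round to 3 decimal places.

Compute prior × likelihood for every hypothesis:
  S3: 0.22 × 0.44 × 0.06 = 0.005808
  S2: 0.3 × 0.06 × 0.11 = 0.00198
  S6: 0.08 × 0.42 × 0.29 = 0.009744
  S4: 0.26 × 0.09 × 0.15 = 0.00351
  S5: 0.14 × 0.228 × 0.0775 = 0.0024738
Normalizing constant = 0.0235158.
P(S2 | evidence) = 0.00198 / 0.0235158 ≈ 0.084.

0.084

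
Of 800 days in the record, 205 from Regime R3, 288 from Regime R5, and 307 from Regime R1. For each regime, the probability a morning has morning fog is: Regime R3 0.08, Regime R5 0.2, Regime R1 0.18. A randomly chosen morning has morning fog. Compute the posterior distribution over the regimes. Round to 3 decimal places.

Regime R3 0.127, Regime R5 0.446, Regime R1 0.428

Compute prior × likelihood for every hypothesis:
  Regime R3: 0.25625 × 0.08 = 0.0205
  Regime R5: 0.36 × 0.2 = 0.072
  Regime R1: 0.38375 × 0.18 = 0.069075
Sum = 0.161575.
P(Regime R3 | fog) = 0.0205/0.161575 ≈ 0.127
P(Regime R5 | fog) = 0.072/0.161575 ≈ 0.446
P(Regime R1 | fog) = 0.069075/0.161575 ≈ 0.428
(Check: 0.127+0.446+0.428 = 1.001.)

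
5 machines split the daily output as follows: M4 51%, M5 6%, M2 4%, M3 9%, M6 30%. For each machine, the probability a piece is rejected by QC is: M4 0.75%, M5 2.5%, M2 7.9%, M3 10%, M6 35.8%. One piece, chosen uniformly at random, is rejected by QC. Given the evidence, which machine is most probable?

M6

Prior × likelihood for each hypothesis:
  M4: 0.51 × 0.0075 = 0.003825
  M5: 0.06 × 0.025 = 0.0015
  M2: 0.04 × 0.079 = 0.00316
  M3: 0.09 × 0.1 = 0.009
  M6: 0.3 × 0.358 = 0.1074
Total = 0.124885.
Largest term belongs to M6, so M6 is most probable.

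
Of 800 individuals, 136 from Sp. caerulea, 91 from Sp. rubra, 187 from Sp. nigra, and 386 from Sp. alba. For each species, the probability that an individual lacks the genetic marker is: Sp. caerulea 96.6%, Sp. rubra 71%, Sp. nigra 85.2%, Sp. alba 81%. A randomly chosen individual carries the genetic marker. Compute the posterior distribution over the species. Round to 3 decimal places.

Sp. caerulea 0.035, Sp. rubra 0.200, Sp. nigra 0.210, Sp. alba 0.555

Taking complements, P(marker | each) = Sp. caerulea 0.034, Sp. rubra 0.29, Sp. nigra 0.148, Sp. alba 0.19.
Prior × likelihood for each hypothesis:
  Sp. caerulea: 0.17 × 0.034 = 0.00578
  Sp. rubra: 0.11375 × 0.29 = 0.0329875
  Sp. nigra: 0.23375 × 0.148 = 0.034595
  Sp. alba: 0.4825 × 0.19 = 0.091675
Sum = 0.1650375.
P(Sp. caerulea | marker) = 0.00578/0.1650375 ≈ 0.035
P(Sp. rubra | marker) = 0.0329875/0.1650375 ≈ 0.200
P(Sp. nigra | marker) = 0.034595/0.1650375 ≈ 0.210
P(Sp. alba | marker) = 0.091675/0.1650375 ≈ 0.555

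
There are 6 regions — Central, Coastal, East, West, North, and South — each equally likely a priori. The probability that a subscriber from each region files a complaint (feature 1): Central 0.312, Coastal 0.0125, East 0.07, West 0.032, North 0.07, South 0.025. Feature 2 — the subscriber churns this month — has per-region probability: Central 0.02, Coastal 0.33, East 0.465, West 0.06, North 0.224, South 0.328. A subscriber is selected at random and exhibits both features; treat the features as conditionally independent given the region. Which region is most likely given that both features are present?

East

With a uniform prior (1/6 each), posterior ∝ likelihood:
  Central: 0.312 × 0.02 = 0.00624
  Coastal: 0.0125 × 0.33 = 0.004125
  East: 0.07 × 0.465 = 0.03255
  West: 0.032 × 0.06 = 0.00192
  North: 0.07 × 0.224 = 0.01568
  South: 0.025 × 0.328 = 0.0082
Sum = 0.068715.
Largest term belongs to East, so East is most probable.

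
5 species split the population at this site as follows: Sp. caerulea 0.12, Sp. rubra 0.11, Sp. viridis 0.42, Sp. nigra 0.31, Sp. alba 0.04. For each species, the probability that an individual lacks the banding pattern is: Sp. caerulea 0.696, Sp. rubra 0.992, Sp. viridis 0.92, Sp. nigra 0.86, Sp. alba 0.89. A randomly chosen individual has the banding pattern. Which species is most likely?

Taking complements, P(banded | each) = Sp. caerulea 0.304, Sp. rubra 0.008, Sp. viridis 0.08, Sp. nigra 0.14, Sp. alba 0.11.
Prior × likelihood for each hypothesis:
  Sp. caerulea: 0.12 × 0.304 = 0.03648
  Sp. rubra: 0.11 × 0.008 = 0.00088
  Sp. viridis: 0.42 × 0.08 = 0.0336
  Sp. nigra: 0.31 × 0.14 = 0.0434
  Sp. alba: 0.04 × 0.11 = 0.0044
Normalizing constant = 0.11876.
Largest term belongs to Sp. nigra, so Sp. nigra is most probable.

Sp. nigra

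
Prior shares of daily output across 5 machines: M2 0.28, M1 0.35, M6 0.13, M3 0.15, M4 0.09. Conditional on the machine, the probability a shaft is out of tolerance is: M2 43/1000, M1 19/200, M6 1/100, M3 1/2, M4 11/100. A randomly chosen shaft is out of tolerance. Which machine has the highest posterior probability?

By Bayes' rule, posterior ∝ prior × likelihood:
  M2: 0.28 × 0.043 = 0.01204
  M1: 0.35 × 0.095 = 0.03325
  M6: 0.13 × 0.01 = 0.0013
  M3: 0.15 × 0.5 = 0.075
  M4: 0.09 × 0.11 = 0.0099
Normalizing constant = 0.13149.
Largest term belongs to M3, so M3 is most probable.

M3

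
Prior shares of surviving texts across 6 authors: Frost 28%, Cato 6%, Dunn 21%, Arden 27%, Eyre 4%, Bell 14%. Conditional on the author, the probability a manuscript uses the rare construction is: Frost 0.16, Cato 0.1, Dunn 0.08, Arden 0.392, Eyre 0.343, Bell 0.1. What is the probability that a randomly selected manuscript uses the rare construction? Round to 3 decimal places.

0.201

Compute prior × likelihood for every hypothesis:
  Frost: 0.28 × 0.16 = 0.0448
  Cato: 0.06 × 0.1 = 0.006
  Dunn: 0.21 × 0.08 = 0.0168
  Arden: 0.27 × 0.392 = 0.10584
  Eyre: 0.04 × 0.343 = 0.01372
  Bell: 0.14 × 0.1 = 0.014
P(rare-form) = 0.0448 + 0.006 + 0.0168 + 0.10584 + 0.01372 + 0.014 = 0.20116 → 0.201.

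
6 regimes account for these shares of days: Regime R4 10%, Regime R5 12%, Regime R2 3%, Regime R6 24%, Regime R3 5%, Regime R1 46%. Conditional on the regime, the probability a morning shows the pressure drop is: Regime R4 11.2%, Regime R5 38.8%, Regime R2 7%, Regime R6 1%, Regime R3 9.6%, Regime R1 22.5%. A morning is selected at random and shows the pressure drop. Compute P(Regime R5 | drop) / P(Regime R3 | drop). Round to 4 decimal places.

9.7000

Compute prior × likelihood for every hypothesis:
  Regime R4: 0.1 × 0.112 = 0.0112
  Regime R5: 0.12 × 0.388 = 0.04656
  Regime R2: 0.03 × 0.07 = 0.0021
  Regime R6: 0.24 × 0.01 = 0.0024
  Regime R3: 0.05 × 0.096 = 0.0048
  Regime R1: 0.46 × 0.225 = 0.1035
Sum = 0.17056.
The ratio is 0.04656 / 0.0048 (the normalizer cancels) = 9.7000.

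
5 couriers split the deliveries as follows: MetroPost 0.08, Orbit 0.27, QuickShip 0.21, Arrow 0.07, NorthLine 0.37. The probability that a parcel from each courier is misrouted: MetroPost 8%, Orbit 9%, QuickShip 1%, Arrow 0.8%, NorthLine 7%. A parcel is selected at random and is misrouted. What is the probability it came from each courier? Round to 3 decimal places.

Unnormalized posteriors (prior × likelihood):
  MetroPost: 0.08 × 0.08 = 0.0064
  Orbit: 0.27 × 0.09 = 0.0243
  QuickShip: 0.21 × 0.01 = 0.0021
  Arrow: 0.07 × 0.008 = 0.00056
  NorthLine: 0.37 × 0.07 = 0.0259
Sum = 0.05926.
P(MetroPost | misrouted) = 0.0064/0.05926 ≈ 0.108
P(Orbit | misrouted) = 0.0243/0.05926 ≈ 0.410
P(QuickShip | misrouted) = 0.0021/0.05926 ≈ 0.035
P(Arrow | misrouted) = 0.00056/0.05926 ≈ 0.009
P(NorthLine | misrouted) = 0.0259/0.05926 ≈ 0.437

MetroPost 0.108, Orbit 0.410, QuickShip 0.035, Arrow 0.009, NorthLine 0.437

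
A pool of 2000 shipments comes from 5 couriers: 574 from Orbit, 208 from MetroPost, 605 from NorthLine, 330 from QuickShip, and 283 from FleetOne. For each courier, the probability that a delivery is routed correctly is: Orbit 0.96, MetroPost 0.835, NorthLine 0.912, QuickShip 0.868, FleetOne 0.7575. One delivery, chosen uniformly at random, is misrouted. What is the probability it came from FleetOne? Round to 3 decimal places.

0.308

Taking complements, P(misrouted | each) = Orbit 0.04, MetroPost 0.165, NorthLine 0.088, QuickShip 0.132, FleetOne 0.2425.
Compute prior × likelihood for every hypothesis:
  Orbit: 0.287 × 0.04 = 0.01148
  MetroPost: 0.104 × 0.165 = 0.01716
  NorthLine: 0.3025 × 0.088 = 0.02662
  QuickShip: 0.165 × 0.132 = 0.02178
  FleetOne: 0.1415 × 0.2425 = 0.03431375
Total = 0.11135375.
P(FleetOne | evidence) = 0.03431375 / 0.11135375 ≈ 0.308.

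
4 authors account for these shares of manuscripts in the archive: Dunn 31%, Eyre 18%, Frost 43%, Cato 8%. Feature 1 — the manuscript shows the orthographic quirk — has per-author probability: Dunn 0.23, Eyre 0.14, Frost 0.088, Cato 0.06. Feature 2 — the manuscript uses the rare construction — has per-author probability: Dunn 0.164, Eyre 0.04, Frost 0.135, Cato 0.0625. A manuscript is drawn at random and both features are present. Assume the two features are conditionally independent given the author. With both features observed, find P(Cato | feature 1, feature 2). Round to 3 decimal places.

0.017

Unnormalized posteriors (prior × likelihood):
  Dunn: 0.31 × 0.23 × 0.164 = 0.0116932
  Eyre: 0.18 × 0.14 × 0.04 = 0.001008
  Frost: 0.43 × 0.088 × 0.135 = 0.0051084
  Cato: 0.08 × 0.06 × 0.0625 = 0.0003
Normalizing constant = 0.0181096.
P(Cato | evidence) = 0.0003 / 0.0181096 ≈ 0.017.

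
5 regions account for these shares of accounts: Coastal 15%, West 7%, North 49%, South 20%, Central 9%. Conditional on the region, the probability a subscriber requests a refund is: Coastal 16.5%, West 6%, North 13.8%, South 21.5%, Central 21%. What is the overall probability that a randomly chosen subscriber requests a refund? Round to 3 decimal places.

Unnormalized posteriors (prior × likelihood):
  Coastal: 0.15 × 0.165 = 0.02475
  West: 0.07 × 0.06 = 0.0042
  North: 0.49 × 0.138 = 0.06762
  South: 0.2 × 0.215 = 0.043
  Central: 0.09 × 0.21 = 0.0189
P(refund) = 0.02475 + 0.0042 + 0.06762 + 0.043 + 0.0189 = 0.15847 → 0.158.

0.158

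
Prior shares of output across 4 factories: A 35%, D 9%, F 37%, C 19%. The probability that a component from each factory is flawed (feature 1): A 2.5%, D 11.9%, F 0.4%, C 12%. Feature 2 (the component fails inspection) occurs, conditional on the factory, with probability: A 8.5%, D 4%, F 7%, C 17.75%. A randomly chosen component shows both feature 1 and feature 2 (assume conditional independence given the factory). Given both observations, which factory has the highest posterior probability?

C

Compute prior × likelihood for every hypothesis:
  A: 0.35 × 0.025 × 0.085 = 0.00074375
  D: 0.09 × 0.119 × 0.04 = 0.0004284
  F: 0.37 × 0.004 × 0.07 = 0.0001036
  C: 0.19 × 0.12 × 0.1775 = 0.004047
Total = 0.00532275.
Largest term belongs to C, so C is most probable.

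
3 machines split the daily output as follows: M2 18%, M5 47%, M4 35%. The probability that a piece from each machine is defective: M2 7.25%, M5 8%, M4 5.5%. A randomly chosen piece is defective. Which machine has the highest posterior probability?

Compute prior × likelihood for every hypothesis:
  M2: 0.18 × 0.0725 = 0.01305
  M5: 0.47 × 0.08 = 0.0376
  M4: 0.35 × 0.055 = 0.01925
Normalizing constant = 0.0699.
Largest term belongs to M5, so M5 is most probable.

M5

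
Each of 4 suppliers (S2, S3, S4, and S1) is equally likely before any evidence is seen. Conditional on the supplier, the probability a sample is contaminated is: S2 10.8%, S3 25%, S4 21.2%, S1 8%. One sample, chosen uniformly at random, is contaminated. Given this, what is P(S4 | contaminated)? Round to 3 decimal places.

With a uniform prior (1/4 each), posterior ∝ likelihood:
  S2: 0.108
  S3: 0.25
  S4: 0.212
  S1: 0.08
Sum = 0.65.
P(S4 | evidence) = 0.212 / 0.65 ≈ 0.326.

0.326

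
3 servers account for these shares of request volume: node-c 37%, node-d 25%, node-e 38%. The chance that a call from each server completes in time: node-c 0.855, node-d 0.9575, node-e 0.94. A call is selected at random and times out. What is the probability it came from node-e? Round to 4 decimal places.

0.2618

Taking complements, P(timeout | each) = node-c 0.145, node-d 0.0425, node-e 0.06.
Unnormalized posteriors (prior × likelihood):
  node-c: 0.37 × 0.145 = 0.05365
  node-d: 0.25 × 0.0425 = 0.010625
  node-e: 0.38 × 0.06 = 0.0228
Total = 0.087075.
P(node-e | evidence) = 0.0228 / 0.087075 ≈ 0.2618.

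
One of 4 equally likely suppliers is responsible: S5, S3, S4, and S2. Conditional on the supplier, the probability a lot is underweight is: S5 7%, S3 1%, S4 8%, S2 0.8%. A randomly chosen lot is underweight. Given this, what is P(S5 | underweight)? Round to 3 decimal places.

With a uniform prior (1/4 each), posterior ∝ likelihood:
  S5: 0.07
  S3: 0.01
  S4: 0.08
  S2: 0.008
Total = 0.168.
P(S5 | evidence) = 0.07 / 0.168 ≈ 0.417.

0.417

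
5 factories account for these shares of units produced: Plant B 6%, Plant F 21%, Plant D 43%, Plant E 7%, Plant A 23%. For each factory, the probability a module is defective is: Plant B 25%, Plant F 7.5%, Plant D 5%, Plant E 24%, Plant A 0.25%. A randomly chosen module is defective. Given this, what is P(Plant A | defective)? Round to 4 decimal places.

0.0083

Prior × likelihood for each hypothesis:
  Plant B: 0.06 × 0.25 = 0.015
  Plant F: 0.21 × 0.075 = 0.01575
  Plant D: 0.43 × 0.05 = 0.0215
  Plant E: 0.07 × 0.24 = 0.0168
  Plant A: 0.23 × 0.0025 = 0.000575
Normalizing constant = 0.069625.
P(Plant A | evidence) = 0.000575 / 0.069625 ≈ 0.0083.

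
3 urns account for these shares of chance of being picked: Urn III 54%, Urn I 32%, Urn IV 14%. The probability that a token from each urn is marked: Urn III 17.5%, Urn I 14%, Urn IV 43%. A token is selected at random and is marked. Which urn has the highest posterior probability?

Urn III

Compute prior × likelihood for every hypothesis:
  Urn III: 0.54 × 0.175 = 0.0945
  Urn I: 0.32 × 0.14 = 0.0448
  Urn IV: 0.14 × 0.43 = 0.0602
Total = 0.1995.
Largest term belongs to Urn III, so Urn III is most probable.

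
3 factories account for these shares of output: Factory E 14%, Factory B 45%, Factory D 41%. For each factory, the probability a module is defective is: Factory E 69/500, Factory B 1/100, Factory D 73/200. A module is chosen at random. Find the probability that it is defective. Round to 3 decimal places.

Prior × likelihood for each hypothesis:
  Factory E: 0.14 × 0.138 = 0.01932
  Factory B: 0.45 × 0.01 = 0.0045
  Factory D: 0.41 × 0.365 = 0.14965
P(defective) = 0.01932 + 0.0045 + 0.14965 = 0.17347 → 0.173.

0.173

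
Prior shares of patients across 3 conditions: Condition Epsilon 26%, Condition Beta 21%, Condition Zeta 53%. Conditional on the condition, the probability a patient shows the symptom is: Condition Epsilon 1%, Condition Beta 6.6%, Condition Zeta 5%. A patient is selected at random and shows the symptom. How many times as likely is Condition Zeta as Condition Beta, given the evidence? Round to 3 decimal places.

Unnormalized posteriors (prior × likelihood):
  Condition Epsilon: 0.26 × 0.01 = 0.0026
  Condition Beta: 0.21 × 0.066 = 0.01386
  Condition Zeta: 0.53 × 0.05 = 0.0265
Sum = 0.04296.
The ratio is 0.0265 / 0.01386 (the normalizer cancels) = 1.912.

1.912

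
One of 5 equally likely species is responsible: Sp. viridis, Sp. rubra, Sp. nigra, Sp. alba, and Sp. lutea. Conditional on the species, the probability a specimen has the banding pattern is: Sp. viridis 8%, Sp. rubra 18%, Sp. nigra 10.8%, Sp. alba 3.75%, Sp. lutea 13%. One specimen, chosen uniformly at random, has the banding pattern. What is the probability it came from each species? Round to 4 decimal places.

Since the prior is uniform, the posterior is proportional to the likelihood:
  Sp. viridis: 0.08
  Sp. rubra: 0.18
  Sp. nigra: 0.108
  Sp. alba: 0.0375
  Sp. lutea: 0.13
Normalizing constant = 0.5355.
P(Sp. viridis | banded) = 0.08/0.5355 ≈ 0.1494
P(Sp. rubra | banded) = 0.18/0.5355 ≈ 0.3361
P(Sp. nigra | banded) = 0.108/0.5355 ≈ 0.2017
P(Sp. alba | banded) = 0.0375/0.5355 ≈ 0.0700
P(Sp. lutea | banded) = 0.13/0.5355 ≈ 0.2428
(Check: 0.1494+0.3361+0.2017+0.0700+0.2428 = 1.0000.)

Sp. viridis 0.1494, Sp. rubra 0.3361, Sp. nigra 0.2017, Sp. alba 0.0700, Sp. lutea 0.2428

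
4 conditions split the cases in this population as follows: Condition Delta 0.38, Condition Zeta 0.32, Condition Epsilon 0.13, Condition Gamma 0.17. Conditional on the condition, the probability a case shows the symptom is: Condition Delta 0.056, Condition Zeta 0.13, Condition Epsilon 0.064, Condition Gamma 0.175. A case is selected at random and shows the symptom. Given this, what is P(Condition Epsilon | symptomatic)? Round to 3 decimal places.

Compute prior × likelihood for every hypothesis:
  Condition Delta: 0.38 × 0.056 = 0.02128
  Condition Zeta: 0.32 × 0.13 = 0.0416
  Condition Epsilon: 0.13 × 0.064 = 0.00832
  Condition Gamma: 0.17 × 0.175 = 0.02975
Normalizing constant = 0.10095.
P(Condition Epsilon | evidence) = 0.00832 / 0.10095 ≈ 0.082.

0.082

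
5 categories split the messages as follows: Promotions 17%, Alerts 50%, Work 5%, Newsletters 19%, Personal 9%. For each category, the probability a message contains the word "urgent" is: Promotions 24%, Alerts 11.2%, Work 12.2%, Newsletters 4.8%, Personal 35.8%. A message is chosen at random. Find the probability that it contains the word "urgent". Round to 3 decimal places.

Compute prior × likelihood for every hypothesis:
  Promotions: 0.17 × 0.24 = 0.0408
  Alerts: 0.5 × 0.112 = 0.056
  Work: 0.05 × 0.122 = 0.0061
  Newsletters: 0.19 × 0.048 = 0.00912
  Personal: 0.09 × 0.358 = 0.03222
P(urgent-flag) = 0.0408 + 0.056 + 0.0061 + 0.00912 + 0.03222 = 0.14424 → 0.144.

0.144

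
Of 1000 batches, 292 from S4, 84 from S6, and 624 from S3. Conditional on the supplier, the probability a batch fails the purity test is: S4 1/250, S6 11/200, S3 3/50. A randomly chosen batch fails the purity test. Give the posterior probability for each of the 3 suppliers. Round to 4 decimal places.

Unnormalized posteriors (prior × likelihood):
  S4: 0.292 × 0.004 = 0.001168
  S6: 0.084 × 0.055 = 0.00462
  S3: 0.624 × 0.06 = 0.03744
Normalizing constant = 0.043228.
P(S4 | off-spec) = 0.001168/0.043228 ≈ 0.0270
P(S6 | off-spec) = 0.00462/0.043228 ≈ 0.1069
P(S3 | off-spec) = 0.03744/0.043228 ≈ 0.8661
(Check: 0.0270+0.1069+0.8661 = 1.0000.)

S4 0.0270, S6 0.1069, S3 0.8661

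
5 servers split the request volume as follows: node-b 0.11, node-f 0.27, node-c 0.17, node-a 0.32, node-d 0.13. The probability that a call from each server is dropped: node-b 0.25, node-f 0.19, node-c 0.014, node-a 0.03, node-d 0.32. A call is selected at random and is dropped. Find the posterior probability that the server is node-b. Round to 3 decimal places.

0.208

Unnormalized posteriors (prior × likelihood):
  node-b: 0.11 × 0.25 = 0.0275
  node-f: 0.27 × 0.19 = 0.0513
  node-c: 0.17 × 0.014 = 0.00238
  node-a: 0.32 × 0.03 = 0.0096
  node-d: 0.13 × 0.32 = 0.0416
Normalizing constant = 0.13238.
P(node-b | evidence) = 0.0275 / 0.13238 ≈ 0.208.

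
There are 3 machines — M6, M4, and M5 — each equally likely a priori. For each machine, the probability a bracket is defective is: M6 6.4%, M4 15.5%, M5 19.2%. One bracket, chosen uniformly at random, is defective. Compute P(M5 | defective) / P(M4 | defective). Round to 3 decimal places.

With a uniform prior (1/3 each), posterior ∝ likelihood:
  M6: 0.064
  M4: 0.155
  M5: 0.192
Sum = 0.411.
The ratio is 0.192 / 0.155 (the normalizer cancels) = 1.239.

1.239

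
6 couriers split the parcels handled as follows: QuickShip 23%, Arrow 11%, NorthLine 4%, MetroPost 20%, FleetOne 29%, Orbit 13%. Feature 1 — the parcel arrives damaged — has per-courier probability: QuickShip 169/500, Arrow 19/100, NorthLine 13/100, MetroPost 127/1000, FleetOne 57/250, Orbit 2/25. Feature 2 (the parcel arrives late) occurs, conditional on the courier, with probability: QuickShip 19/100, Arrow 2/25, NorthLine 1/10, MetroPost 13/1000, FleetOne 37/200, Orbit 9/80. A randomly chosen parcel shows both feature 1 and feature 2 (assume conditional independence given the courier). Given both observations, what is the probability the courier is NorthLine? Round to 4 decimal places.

By Bayes' rule, posterior ∝ prior × likelihood:
  QuickShip: 0.23 × 0.338 × 0.19 = 0.0147706
  Arrow: 0.11 × 0.19 × 0.08 = 0.001672
  NorthLine: 0.04 × 0.13 × 0.1 = 0.00052
  MetroPost: 0.2 × 0.127 × 0.013 = 0.0003302
  FleetOne: 0.29 × 0.228 × 0.185 = 0.0122322
  Orbit: 0.13 × 0.08 × 0.1125 = 0.00117
Normalizing constant = 0.030695.
P(NorthLine | evidence) = 0.00052 / 0.030695 ≈ 0.0169.

0.0169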